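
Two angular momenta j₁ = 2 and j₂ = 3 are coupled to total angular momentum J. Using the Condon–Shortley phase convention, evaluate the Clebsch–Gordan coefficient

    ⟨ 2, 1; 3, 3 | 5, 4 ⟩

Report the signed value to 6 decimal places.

triangle: 0!*4!*6!/11! = 17280/39916800
(j±m)!: 3!*1!*6!*0!*9!*1! = 1567641600
prefactor² = (2J+1)*Δ*N² = 7464960
  k=0: +1/(0!*0!*1!*6!*3!*0!) = 1/4320
Σ = 1/4320  ⇒  CG² = 7464960*1/4320² = 2/5
CG = +√(2/5) = +0.632456

+√(2/5) ≈ +0.632456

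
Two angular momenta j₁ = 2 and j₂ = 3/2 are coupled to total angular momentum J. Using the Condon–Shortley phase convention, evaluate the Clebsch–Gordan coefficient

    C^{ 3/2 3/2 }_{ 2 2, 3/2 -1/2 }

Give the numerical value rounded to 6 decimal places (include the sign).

+√(2/5) = +0.632456

triangle: 2!·2!·1!/6! = 4/720
(j±m)!: 4!·0!·1!·2!·3!·0! = 288
prefactor² = (2J+1)·Δ·N² = 32/5
  k=0: +1/(0!·2!·0!·1!·2!·0!) = 1/4
Σ = 1/4  ⇒  CG² = 32/5·1/4² = 2/5
CG = +√(2/5) = +0.632456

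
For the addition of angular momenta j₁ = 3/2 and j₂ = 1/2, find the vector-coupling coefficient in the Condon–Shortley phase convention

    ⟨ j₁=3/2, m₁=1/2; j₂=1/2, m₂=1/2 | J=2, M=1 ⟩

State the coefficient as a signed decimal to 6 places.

+√(3/4) ≈ +0.866025

j₁+j₂−J=0  J+j₁−j₂=3  J−j₁+j₂=1  j₁+j₂+J+1=5
(j₁±m₁, j₂±m₂, J±M) = (2,1,1,0,3,1)
P² = 3
sum k=0..0:
  [0] +1/2 = 1/2
S = 1/2
C² = P²·S² = 3/4 ; C = +0.866025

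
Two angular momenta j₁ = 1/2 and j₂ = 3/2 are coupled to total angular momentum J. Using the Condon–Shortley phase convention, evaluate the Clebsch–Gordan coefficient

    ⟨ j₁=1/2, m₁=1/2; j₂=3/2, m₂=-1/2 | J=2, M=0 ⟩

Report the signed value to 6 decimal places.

+0.707107  (= +√(1/2))

j₁+j₂−J=0  J+j₁−j₂=1  J−j₁+j₂=3  j₁+j₂+J+1=5
(j₁±m₁, j₂±m₂, J±M) = (1,0,1,2,2,2)
P² = 2
sum k=0..0:
  [0] +1/2 = 1/2
S = 1/2
C² = P²·S² = 1/2 ; C = +0.707107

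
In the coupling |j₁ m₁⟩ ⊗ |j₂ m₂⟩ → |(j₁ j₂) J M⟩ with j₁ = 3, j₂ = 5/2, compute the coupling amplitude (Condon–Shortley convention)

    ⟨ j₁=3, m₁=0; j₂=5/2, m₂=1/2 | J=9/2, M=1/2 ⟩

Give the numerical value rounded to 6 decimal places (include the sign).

j₁+j₂−J=1  J+j₁−j₂=5  J−j₁+j₂=4  j₁+j₂+J+1=11
(j₁±m₁, j₂±m₂, J±M) = (3,3,3,2,5,4)
P² = 69120/77
sum k=0..1:
  [0] +1/72 = 1/72
  [1] −1/48 = -1/48
S = -1/144
C² = P²·S² = 10/231 ; C = -0.208063

-0.208063  (= −√(10/231))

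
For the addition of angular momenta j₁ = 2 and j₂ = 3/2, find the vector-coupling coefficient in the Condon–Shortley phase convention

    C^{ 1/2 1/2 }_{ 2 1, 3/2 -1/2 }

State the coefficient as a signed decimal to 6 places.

-0.547723

√[2·3!1!0!/5! · 3!1!1!2!1!0!] = √(6/5)
  +(−1)^1/∏(1,2,0,0,1,0)! = -1/2  (running -1/2)
⟨..|..⟩ = √(6/5)·(-1/2) = -0.547723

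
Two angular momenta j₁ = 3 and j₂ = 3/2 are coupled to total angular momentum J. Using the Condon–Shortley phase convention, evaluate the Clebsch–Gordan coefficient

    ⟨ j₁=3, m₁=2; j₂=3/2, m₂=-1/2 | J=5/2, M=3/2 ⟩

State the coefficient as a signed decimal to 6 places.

√[6·2!4!1!/8! · 5!1!1!2!4!1!] = √(288/7)
  +(−1)^0/∏(0,2,1,1,3,0)! = 1/12  (running 1/12)
  +(−1)^1/∏(1,1,0,0,4,1)! = -1/24  (running 1/24)
⟨..|..⟩ = √(288/7)·(1/24) = +0.267261

+0.267261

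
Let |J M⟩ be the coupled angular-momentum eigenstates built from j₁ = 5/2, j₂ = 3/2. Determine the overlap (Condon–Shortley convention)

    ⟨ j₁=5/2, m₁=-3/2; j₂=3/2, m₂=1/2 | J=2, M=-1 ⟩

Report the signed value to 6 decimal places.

√[5·2!3!1!/7! · 1!4!2!1!1!3!] = √(24/7)
  +(−1)^1/∏(1,1,3,1,0,0)! = -1/6  (running -1/6)
  +(−1)^2/∏(2,0,2,0,1,1)! = 1/4  (running 1/12)
⟨..|..⟩ = √(24/7)·(1/12) = +0.154303

+0.154303  (= +√(1/42))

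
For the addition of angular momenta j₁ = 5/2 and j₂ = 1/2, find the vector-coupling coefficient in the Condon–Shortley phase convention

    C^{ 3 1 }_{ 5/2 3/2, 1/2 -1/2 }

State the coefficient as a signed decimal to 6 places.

+0.577350

√[7·0!5!1!/7! · 4!1!0!1!4!2!] = √(192)
  +(−1)^0/∏(0,0,1,0,4,1)! = 1/24  (running 1/24)
⟨..|..⟩ = √(192)·(1/24) = +0.577350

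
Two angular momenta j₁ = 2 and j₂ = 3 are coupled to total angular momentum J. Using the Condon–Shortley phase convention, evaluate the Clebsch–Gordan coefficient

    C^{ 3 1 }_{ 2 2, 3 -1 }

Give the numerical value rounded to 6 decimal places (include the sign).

triangle: 2!·2!·4!/9! = 96/362880
(j±m)!: 4!·0!·2!·4!·4!·2! = 55296
prefactor² = (2J+1)·Δ·N² = 512/5
  k=0: +1/(0!·2!·0!·2!·2!·2!) = 1/16
Σ = 1/16  ⇒  CG² = 512/5·1/16² = 2/5
CG = +√(2/5) = +0.632456

+0.632456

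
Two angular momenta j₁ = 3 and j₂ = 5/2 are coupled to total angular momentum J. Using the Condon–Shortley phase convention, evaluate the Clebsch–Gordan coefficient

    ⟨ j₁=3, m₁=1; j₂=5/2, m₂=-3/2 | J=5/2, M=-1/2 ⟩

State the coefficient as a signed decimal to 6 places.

-0.169031  (= −√(1/35))

j₁+j₂−J=3  J+j₁−j₂=3  J−j₁+j₂=2  j₁+j₂+J+1=9
(j₁±m₁, j₂±m₂, J±M) = (4,2,1,4,2,3)
P² = 576/35
sum k=0..1:
  [0] +1/12 = 1/12
  [1] −1/8 = -1/8
S = -1/24
C² = P²·S² = 1/35 ; C = -0.169031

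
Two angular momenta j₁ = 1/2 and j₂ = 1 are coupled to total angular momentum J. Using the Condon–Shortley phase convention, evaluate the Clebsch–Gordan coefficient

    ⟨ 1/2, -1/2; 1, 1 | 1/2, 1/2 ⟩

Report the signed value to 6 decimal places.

-0.816497

triangle: 1!*0!*1!/3! = 1/6
(j±m)!: 0!*1!*2!*0!*1!*0! = 2
prefactor² = (2J+1)*Δ*N² = 2/3
  k=1: −1/(1!*0!*0!*1!*0!*0!) = -1
Σ = -1  ⇒  CG² = 2/3*(-1)² = 2/3
CG = −√(2/3) = -0.816497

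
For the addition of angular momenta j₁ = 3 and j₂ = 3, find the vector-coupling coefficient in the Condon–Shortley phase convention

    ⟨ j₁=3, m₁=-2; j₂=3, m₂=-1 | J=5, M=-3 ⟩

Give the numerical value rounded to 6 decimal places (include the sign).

√[11·1!5!5!/12! · 1!5!2!4!2!8!] = √(153600)
  +(−1)^0/∏(0,1,5,2,0,3)! = 1/1440  (running 1/1440)
  +(−1)^1/∏(1,0,4,1,1,4)! = -1/576  (running -1/960)
⟨..|..⟩ = √(153600)·(-1/960) = -0.408248

−√(1/6) ≈ -0.408248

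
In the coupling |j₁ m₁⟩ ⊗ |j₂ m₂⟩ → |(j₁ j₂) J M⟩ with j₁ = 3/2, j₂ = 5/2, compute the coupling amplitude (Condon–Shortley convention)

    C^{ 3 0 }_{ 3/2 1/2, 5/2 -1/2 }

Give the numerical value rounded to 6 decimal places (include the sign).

√[7·1!2!4!/8! · 2!1!2!3!3!3!] = √(36/5)
  +(−1)^0/∏(0,1,1,2,1,2)! = 1/4  (running 1/4)
  +(−1)^1/∏(1,0,0,1,2,3)! = -1/12  (running 1/6)
⟨..|..⟩ = √(36/5)·(1/6) = +0.447214

+√(1/5) = +0.447214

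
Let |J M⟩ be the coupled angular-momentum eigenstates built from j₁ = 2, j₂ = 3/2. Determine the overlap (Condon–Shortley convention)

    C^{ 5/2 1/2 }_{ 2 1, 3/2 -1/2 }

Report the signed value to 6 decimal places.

+0.597614

√[6·1!3!2!/7! · 3!1!1!2!3!2!] = √(72/35)
  +(−1)^0/∏(0,1,1,1,2,1)! = 1/2  (running 1/2)
  +(−1)^1/∏(1,0,0,0,3,2)! = -1/12  (running 5/12)
⟨..|..⟩ = √(72/35)·(5/12) = +0.597614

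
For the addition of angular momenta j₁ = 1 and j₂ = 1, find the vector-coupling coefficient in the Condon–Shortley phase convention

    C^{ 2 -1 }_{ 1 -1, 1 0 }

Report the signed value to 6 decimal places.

+0.707107  (= +√(1/2))

j₁+j₂−J=0  J+j₁−j₂=2  J−j₁+j₂=2  j₁+j₂+J+1=5
(j₁±m₁, j₂±m₂, J±M) = (0,2,1,1,1,3)
P² = 2
sum k=0..0:
  [0] +1/2 = 1/2
S = 1/2
C² = P²·S² = 1/2 ; C = +0.707107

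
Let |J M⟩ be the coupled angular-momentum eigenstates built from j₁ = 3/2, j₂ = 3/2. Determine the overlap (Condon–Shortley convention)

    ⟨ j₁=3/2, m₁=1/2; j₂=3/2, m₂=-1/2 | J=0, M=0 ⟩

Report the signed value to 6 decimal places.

√[1·3!0!0!/4! · 2!1!1!2!0!0!] = √(1)
  +(−1)^1/∏(1,2,0,0,0,0)! = -1/2  (running -1/2)
⟨..|..⟩ = √(1)·(-1/2) = -0.500000

-0.500000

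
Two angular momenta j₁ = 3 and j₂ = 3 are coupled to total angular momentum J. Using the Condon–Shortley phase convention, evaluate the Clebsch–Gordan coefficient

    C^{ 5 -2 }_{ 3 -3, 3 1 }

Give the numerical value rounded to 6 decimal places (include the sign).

triangle: 1!·5!·5!/12! = 14400/479001600
(j±m)!: 0!·6!·4!·2!·3!·7! = 1045094400
prefactor² = (2J+1)·Δ·N² = 345600
  k=1: −1/(1!·0!·5!·3!·0!·2!) = -1/1440
Σ = -1/1440  ⇒  CG² = 345600·(-1/1440)² = 1/6
CG = −√(1/6) = -0.408248

-0.408248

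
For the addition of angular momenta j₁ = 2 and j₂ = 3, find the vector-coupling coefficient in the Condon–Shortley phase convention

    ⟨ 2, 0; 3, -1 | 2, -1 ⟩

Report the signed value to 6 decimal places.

√[5·3!1!3!/8! · 2!2!2!4!1!3!] = √(36/7)
  +(−1)^1/∏(1,2,1,1,0,2)! = -1/4  (running -1/4)
  +(−1)^2/∏(2,1,0,0,1,3)! = 1/12  (running -1/6)
⟨..|..⟩ = √(36/7)·(-1/6) = -0.377964

-0.377964  (= −√(1/7))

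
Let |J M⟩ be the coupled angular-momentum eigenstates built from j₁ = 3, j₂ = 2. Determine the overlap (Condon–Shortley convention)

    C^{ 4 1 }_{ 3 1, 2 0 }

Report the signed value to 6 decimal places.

+√(3/28) ≈ +0.327327

triangle: 1!·5!·3!/10! = 720/3628800
(j±m)!: 4!·2!·2!·2!·5!·3! = 138240
prefactor² = (2J+1)·Δ·N² = 1728/7
  k=0: +1/(0!·1!·2!·2!·3!·1!) = 1/24
  k=1: −1/(1!·0!·1!·1!·4!·2!) = -1/48
Σ = 1/48  ⇒  CG² = 1728/7·1/48² = 3/28
CG = +√(3/28) = +0.327327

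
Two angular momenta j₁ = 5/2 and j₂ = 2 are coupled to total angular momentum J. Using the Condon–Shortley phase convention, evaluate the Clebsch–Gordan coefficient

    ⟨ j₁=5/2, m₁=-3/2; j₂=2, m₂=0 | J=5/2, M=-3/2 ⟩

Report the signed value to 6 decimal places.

√[6·2!3!2!/8! · 1!4!2!2!1!4!] = √(288/35)
  +(−1)^1/∏(1,1,3,1,0,1)! = -1/6  (running -1/6)
  +(−1)^2/∏(2,0,2,0,1,2)! = 1/8  (running -1/24)
⟨..|..⟩ = √(288/35)·(-1/24) = -0.119523

−√(1/70) ≈ -0.119523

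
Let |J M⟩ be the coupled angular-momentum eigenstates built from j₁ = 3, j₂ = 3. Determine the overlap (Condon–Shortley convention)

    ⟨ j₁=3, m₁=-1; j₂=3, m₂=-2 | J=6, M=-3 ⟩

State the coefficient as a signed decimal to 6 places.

√[13·0!6!6!/13! · 2!4!1!5!3!9!] = √(149299200/11)
  +(−1)^0/∏(0,0,4,1,2,5)! = 1/5760  (running 1/5760)
⟨..|..⟩ = √(149299200/11)·(1/5760) = +0.639602

+0.639602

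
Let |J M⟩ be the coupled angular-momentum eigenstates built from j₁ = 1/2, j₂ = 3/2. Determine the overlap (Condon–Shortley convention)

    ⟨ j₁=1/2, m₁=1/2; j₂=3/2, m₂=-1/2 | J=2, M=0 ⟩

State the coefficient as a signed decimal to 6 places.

√[5·0!1!3!/5! · 1!0!1!2!2!2!] = √(2)
  +(−1)^0/∏(0,0,0,1,1,2)! = 1/2  (running 1/2)
⟨..|..⟩ = √(2)·(1/2) = +0.707107

+0.707107  (= +√(1/2))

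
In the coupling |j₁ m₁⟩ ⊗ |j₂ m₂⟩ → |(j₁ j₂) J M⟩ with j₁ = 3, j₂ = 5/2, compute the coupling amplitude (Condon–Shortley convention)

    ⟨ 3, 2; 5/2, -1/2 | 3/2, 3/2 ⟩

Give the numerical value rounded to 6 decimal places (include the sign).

triangle: 4!×2!×1!/8! = 48/40320
(j±m)!: 5!×1!×2!×3!×3!×0! = 8640
prefactor² = (2J+1)×Δ×N² = 288/7
  k=1: −1/(1!×3!×0!×1!×2!×0!) = -1/12
Σ = -1/12  ⇒  CG² = 288/7×(-1/12)² = 2/7
CG = −√(2/7) = -0.534522

−√(2/7) = -0.534522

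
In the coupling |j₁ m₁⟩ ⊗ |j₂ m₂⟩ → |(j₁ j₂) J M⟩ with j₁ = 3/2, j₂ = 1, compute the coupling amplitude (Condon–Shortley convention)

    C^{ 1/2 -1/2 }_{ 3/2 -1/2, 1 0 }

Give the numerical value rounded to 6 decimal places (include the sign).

triangle: 2!·1!·0!/4! = 2/24
(j±m)!: 1!·2!·1!·1!·0!·1! = 2
prefactor² = (2J+1)·Δ·N² = 1/3
  k=1: −1/(1!·1!·1!·0!·0!·0!) = -1
Σ = -1  ⇒  CG² = 1/3·(-1)² = 1/3
CG = −√(1/3) = -0.577350

−√(1/3) = -0.577350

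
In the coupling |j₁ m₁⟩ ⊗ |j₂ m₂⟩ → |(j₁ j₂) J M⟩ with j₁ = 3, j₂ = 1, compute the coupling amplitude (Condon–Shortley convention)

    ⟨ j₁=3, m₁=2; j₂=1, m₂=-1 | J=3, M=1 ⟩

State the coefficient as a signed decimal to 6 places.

+√(5/12) = +0.645497

√[7·1!5!1!/8! · 5!1!0!2!4!2!] = √(240)
  +(−1)^0/∏(0,1,1,0,4,1)! = 1/24  (running 1/24)
⟨..|..⟩ = √(240)·(1/24) = +0.645497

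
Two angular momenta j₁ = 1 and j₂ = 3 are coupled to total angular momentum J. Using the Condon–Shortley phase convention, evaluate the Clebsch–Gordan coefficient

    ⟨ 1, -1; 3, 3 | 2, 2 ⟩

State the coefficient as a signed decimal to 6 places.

+0.845154  (= +√(5/7))

√[5·2!0!4!/7! · 0!2!6!0!4!0!] = √(11520/7)
  +(−1)^2/∏(2,0,0,4,0,0)! = 1/48  (running 1/48)
⟨..|..⟩ = √(11520/7)·(1/48) = +0.845154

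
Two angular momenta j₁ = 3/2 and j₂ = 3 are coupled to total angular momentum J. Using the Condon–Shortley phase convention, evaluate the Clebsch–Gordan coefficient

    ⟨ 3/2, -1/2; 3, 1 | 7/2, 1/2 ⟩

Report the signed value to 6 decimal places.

-0.534522

√[8·1!2!5!/9! · 1!2!4!2!4!3!] = √(512/7)
  +(−1)^0/∏(0,1,2,4,0,1)! = 1/48  (running 1/48)
  +(−1)^1/∏(1,0,1,3,1,2)! = -1/12  (running -1/16)
⟨..|..⟩ = √(512/7)·(-1/16) = -0.534522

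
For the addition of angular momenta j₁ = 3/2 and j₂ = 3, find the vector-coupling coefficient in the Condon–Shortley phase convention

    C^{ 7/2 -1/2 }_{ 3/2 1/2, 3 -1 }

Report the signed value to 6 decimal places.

j₁+j₂−J=1  J+j₁−j₂=2  J−j₁+j₂=5  j₁+j₂+J+1=9
(j₁±m₁, j₂±m₂, J±M) = (2,1,2,4,3,4)
P² = 512/7
sum k=0..1:
  [0] +1/12 = 1/12
  [1] −1/48 = -1/48
S = 1/16
C² = P²·S² = 2/7 ; C = +0.534522

+√(2/7) = +0.534522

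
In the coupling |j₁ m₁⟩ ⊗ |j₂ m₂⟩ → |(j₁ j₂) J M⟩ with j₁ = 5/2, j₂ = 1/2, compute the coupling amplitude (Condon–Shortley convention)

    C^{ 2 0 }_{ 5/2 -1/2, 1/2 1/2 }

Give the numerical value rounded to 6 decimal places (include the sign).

−√(1/2) ≈ -0.707107

√[5·1!4!0!/6! · 2!3!1!0!2!2!] = √(8)
  +(−1)^1/∏(1,0,2,0,2,0)! = -1/4  (running -1/4)
⟨..|..⟩ = √(8)·(-1/4) = -0.707107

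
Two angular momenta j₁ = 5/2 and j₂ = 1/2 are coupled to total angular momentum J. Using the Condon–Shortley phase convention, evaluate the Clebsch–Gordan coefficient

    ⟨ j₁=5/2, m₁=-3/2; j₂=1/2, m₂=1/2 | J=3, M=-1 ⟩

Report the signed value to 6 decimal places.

triangle: 0!*5!*1!/7! = 120/5040
(j±m)!: 1!*4!*1!*0!*2!*4! = 1152
prefactor² = (2J+1)*Δ*N² = 192
  k=0: +1/(0!*0!*4!*1!*1!*0!) = 1/24
Σ = 1/24  ⇒  CG² = 192*1/24² = 1/3
CG = +√(1/3) = +0.577350

+0.577350  (= +√(1/3))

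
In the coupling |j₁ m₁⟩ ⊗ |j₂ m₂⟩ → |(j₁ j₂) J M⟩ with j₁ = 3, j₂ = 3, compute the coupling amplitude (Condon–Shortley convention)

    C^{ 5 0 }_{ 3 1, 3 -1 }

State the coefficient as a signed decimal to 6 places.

j₁+j₂−J=1  J+j₁−j₂=5  J−j₁+j₂=5  j₁+j₂+J+1=12
(j₁±m₁, j₂±m₂, J±M) = (4,2,2,4,5,5)
P² = 76800/7
sum k=0..1:
  [0] +1/144 = 1/144
  [1] −1/576 = -1/576
S = 1/192
C² = P²·S² = 25/84 ; C = +0.545545

+√(25/84) ≈ +0.545545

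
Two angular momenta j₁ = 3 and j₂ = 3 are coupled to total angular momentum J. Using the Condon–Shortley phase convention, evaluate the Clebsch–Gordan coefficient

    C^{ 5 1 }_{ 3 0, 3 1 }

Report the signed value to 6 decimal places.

triangle: 1!×5!×5!/12! = 14400/479001600
(j±m)!: 3!×3!×4!×2!×6!×4! = 29859840
prefactor² = (2J+1)×Δ×N² = 69120/7
  k=0: +1/(0!×1!×3!×4!×2!×1!) = 1/288
  k=1: −1/(1!×0!×2!×3!×3!×2!) = -1/144
Σ = -1/288  ⇒  CG² = 69120/7×(-1/288)² = 5/42
CG = −√(5/42) = -0.345033

-0.345033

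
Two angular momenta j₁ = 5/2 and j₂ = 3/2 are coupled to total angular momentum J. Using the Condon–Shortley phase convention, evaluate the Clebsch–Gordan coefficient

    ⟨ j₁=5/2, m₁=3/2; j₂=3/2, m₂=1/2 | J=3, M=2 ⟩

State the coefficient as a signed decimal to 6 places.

triangle: 1!*4!*2!/8! = 48/40320
(j±m)!: 4!*1!*2!*1!*5!*1! = 5760
prefactor² = (2J+1)*Δ*N² = 48
  k=0: +1/(0!*1!*1!*2!*3!*0!) = 1/12
  k=1: −1/(1!*0!*0!*1!*4!*1!) = -1/24
Σ = 1/24  ⇒  CG² = 48*1/24² = 1/12
CG = +√(1/12) = +0.288675

+0.288675  (= +√(1/12))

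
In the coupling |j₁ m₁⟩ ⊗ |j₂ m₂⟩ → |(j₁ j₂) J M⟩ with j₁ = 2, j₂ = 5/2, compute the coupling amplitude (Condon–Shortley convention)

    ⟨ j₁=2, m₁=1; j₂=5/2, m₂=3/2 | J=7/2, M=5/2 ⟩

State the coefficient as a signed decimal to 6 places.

j₁+j₂−J=1  J+j₁−j₂=3  J−j₁+j₂=4  j₁+j₂+J+1=9
(j₁±m₁, j₂±m₂, J±M) = (3,1,4,1,6,1)
P² = 2304/7
sum k=0..1:
  [0] +1/48 = 1/48
  [1] −1/36 = -1/36
S = -1/144
C² = P²·S² = 1/63 ; C = -0.125988

−√(1/63) ≈ -0.125988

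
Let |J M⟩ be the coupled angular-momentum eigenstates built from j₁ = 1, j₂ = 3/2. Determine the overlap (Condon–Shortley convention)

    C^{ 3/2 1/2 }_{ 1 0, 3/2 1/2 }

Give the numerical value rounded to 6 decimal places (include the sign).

j₁+j₂−J=1  J+j₁−j₂=1  J−j₁+j₂=2  j₁+j₂+J+1=5
(j₁±m₁, j₂±m₂, J±M) = (1,1,2,1,2,1)
P² = 4/15
sum k=0..1:
  [0] +1/2 = 1/2
  [1] −1/1 = -1
S = -1/2
C² = P²·S² = 1/15 ; C = -0.258199

−√(1/15) = -0.258199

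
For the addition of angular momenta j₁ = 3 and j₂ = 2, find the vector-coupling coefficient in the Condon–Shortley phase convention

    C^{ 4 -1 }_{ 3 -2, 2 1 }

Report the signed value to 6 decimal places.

-0.591608  (= −√(7/20))

triangle: 1!*5!*3!/10! = 720/3628800
(j±m)!: 1!*5!*3!*1!*3!*5! = 518400
prefactor² = (2J+1)*Δ*N² = 6480/7
  k=0: +1/(0!*1!*5!*3!*0!*0!) = 1/720
  k=1: −1/(1!*0!*4!*2!*1!*1!) = -1/48
Σ = -7/360  ⇒  CG² = 6480/7*(-7/360)² = 7/20
CG = −√(7/20) = -0.591608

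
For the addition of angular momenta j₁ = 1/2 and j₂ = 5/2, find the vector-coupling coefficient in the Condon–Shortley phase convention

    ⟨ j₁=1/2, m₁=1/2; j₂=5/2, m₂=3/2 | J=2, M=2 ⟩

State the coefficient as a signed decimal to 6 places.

√[5·1!0!4!/6! · 1!0!4!1!4!0!] = √(96)
  +(−1)^0/∏(0,1,0,4,0,0)! = 1/24  (running 1/24)
⟨..|..⟩ = √(96)·(1/24) = +0.408248

+√(1/6) ≈ +0.408248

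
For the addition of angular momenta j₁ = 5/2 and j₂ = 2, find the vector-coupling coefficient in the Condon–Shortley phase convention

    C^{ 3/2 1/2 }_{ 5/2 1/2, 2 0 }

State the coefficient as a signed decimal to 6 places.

triangle: 3!·2!·1!/7! = 12/5040
(j±m)!: 3!·2!·2!·2!·2!·1! = 96
prefactor² = (2J+1)·Δ·N² = 32/35
  k=1: −1/(1!·2!·1!·1!·1!·0!) = -1/2
  k=2: +1/(2!·1!·0!·0!·2!·1!) = 1/4
Σ = -1/4  ⇒  CG² = 32/35·(-1/4)² = 2/35
CG = −√(2/35) = -0.239046

−√(2/35) ≈ -0.239046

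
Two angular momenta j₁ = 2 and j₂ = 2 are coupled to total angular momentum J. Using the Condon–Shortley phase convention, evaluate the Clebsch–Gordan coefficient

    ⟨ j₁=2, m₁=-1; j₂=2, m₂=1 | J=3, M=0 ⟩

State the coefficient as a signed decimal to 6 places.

j₁+j₂−J=1  J+j₁−j₂=3  J−j₁+j₂=3  j₁+j₂+J+1=8
(j₁±m₁, j₂±m₂, J±M) = (1,3,3,1,3,3)
P² = 81/10
sum k=0..1:
  [0] +1/36 = 1/36
  [1] −1/4 = -1/4
S = -2/9
C² = P²·S² = 2/5 ; C = -0.632456

-0.632456  (= −√(2/5))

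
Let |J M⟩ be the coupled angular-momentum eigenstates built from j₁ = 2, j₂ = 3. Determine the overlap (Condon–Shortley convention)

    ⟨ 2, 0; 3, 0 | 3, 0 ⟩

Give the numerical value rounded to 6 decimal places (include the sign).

-0.516398

j₁+j₂−J=2  J+j₁−j₂=2  J−j₁+j₂=4  j₁+j₂+J+1=9
(j₁±m₁, j₂±m₂, J±M) = (2,2,3,3,3,3)
P² = 48/5
sum k=0..2:
  [0] +1/24 = 1/24
  [1] −1/4 = -1/4
  [2] +1/24 = 1/24
S = -1/6
C² = P²·S² = 4/15 ; C = -0.516398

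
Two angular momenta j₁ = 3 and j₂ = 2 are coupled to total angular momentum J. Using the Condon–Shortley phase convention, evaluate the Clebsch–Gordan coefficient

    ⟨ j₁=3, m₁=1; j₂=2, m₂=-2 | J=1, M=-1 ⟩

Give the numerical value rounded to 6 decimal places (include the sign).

+√(1/35) = +0.169031

triangle: 4!×2!×0!/7! = 48/5040
(j±m)!: 4!×2!×0!×4!×0!×2! = 2304
prefactor² = (2J+1)×Δ×N² = 2304/35
  k=0: +1/(0!×4!×2!×0!×0!×0!) = 1/48
Σ = 1/48  ⇒  CG² = 2304/35×1/48² = 1/35
CG = +√(1/35) = +0.169031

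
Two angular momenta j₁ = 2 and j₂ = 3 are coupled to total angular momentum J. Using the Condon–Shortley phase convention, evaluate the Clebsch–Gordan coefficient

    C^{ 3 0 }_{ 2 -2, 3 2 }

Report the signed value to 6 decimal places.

j₁+j₂−J=2  J+j₁−j₂=2  J−j₁+j₂=4  j₁+j₂+J+1=9
(j₁±m₁, j₂±m₂, J±M) = (0,4,5,1,3,3)
P² = 192
sum k=2..2:
  [2] +1/24 = 1/24
S = 1/24
C² = P²·S² = 1/3 ; C = +0.577350

+0.577350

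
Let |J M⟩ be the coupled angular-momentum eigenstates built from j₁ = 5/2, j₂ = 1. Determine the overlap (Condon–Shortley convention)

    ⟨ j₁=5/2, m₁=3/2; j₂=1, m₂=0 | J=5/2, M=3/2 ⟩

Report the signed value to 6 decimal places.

j₁+j₂−J=1  J+j₁−j₂=4  J−j₁+j₂=1  j₁+j₂+J+1=7
(j₁±m₁, j₂±m₂, J±M) = (4,1,1,1,4,1)
P² = 576/35
sum k=0..1:
  [0] +1/6 = 1/6
  [1] −1/24 = -1/24
S = 1/8
C² = P²·S² = 9/35 ; C = +0.507093

+0.507093  (= +√(9/35))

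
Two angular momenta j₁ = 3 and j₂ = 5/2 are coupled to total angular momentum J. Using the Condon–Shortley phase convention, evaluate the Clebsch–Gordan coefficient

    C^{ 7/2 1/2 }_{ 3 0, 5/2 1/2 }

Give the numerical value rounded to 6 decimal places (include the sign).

-0.436436  (= −√(4/21))

j₁+j₂−J=2  J+j₁−j₂=4  J−j₁+j₂=3  j₁+j₂+J+1=10
(j₁±m₁, j₂±m₂, J±M) = (3,3,3,2,4,3)
P² = 6912/175
sum k=0..2:
  [0] +1/72 = 1/72
  [1] −1/8 = -1/8
  [2] +1/24 = 1/24
S = -5/72
C² = P²·S² = 4/21 ; C = -0.436436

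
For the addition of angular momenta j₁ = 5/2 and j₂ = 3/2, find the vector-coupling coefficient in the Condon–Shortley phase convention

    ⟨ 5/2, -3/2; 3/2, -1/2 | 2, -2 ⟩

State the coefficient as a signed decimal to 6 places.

-0.617213  (= −√(8/21))

triangle: 2!*3!*1!/7! = 12/5040
(j±m)!: 1!*4!*1!*2!*0!*4! = 1152
prefactor² = (2J+1)*Δ*N² = 96/7
  k=1: −1/(1!*1!*3!*0!*0!*1!) = -1/6
Σ = -1/6  ⇒  CG² = 96/7*(-1/6)² = 8/21
CG = −√(8/21) = -0.617213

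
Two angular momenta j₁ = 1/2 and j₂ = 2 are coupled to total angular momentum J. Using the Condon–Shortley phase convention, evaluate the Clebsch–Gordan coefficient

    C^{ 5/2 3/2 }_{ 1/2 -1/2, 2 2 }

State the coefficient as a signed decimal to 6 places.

+0.447214  (= +√(1/5))

√[6·0!1!4!/6! · 0!1!4!0!4!1!] = √(576/5)
  +(−1)^0/∏(0,0,1,4,0,0)! = 1/24  (running 1/24)
⟨..|..⟩ = √(576/5)·(1/24) = +0.447214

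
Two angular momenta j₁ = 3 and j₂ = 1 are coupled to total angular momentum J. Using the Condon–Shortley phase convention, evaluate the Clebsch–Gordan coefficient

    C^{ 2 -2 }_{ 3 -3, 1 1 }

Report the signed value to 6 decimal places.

√[5·2!4!0!/7! · 0!6!2!0!0!4!] = √(11520/7)
  +(−1)^2/∏(2,0,4,0,0,0)! = 1/48  (running 1/48)
⟨..|..⟩ = √(11520/7)·(1/48) = +0.845154

+0.845154  (= +√(5/7))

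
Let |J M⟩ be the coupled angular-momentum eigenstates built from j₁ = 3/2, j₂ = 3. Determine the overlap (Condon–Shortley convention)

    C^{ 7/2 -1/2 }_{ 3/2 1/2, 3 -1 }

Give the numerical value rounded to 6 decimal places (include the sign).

+0.534522  (= +√(2/7))

j₁+j₂−J=1  J+j₁−j₂=2  J−j₁+j₂=5  j₁+j₂+J+1=9
(j₁±m₁, j₂±m₂, J±M) = (2,1,2,4,3,4)
P² = 512/7
sum k=0..1:
  [0] +1/12 = 1/12
  [1] −1/48 = -1/48
S = 1/16
C² = P²·S² = 2/7 ; C = +0.534522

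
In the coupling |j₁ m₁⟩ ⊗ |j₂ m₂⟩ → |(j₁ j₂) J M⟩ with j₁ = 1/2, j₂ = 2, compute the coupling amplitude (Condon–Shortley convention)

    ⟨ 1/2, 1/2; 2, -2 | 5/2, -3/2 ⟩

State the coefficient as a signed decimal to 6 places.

√[6·0!1!4!/6! · 1!0!0!4!1!4!] = √(576/5)
  +(−1)^0/∏(0,0,0,0,1,4)! = 1/24  (running 1/24)
⟨..|..⟩ = √(576/5)·(1/24) = +0.447214

+0.447214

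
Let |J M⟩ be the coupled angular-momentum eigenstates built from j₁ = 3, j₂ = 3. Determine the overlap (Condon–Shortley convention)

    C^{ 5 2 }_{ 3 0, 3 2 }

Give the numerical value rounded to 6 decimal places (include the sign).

−√(1/3) = -0.577350

triangle: 1!*5!*5!/12! = 14400/479001600
(j±m)!: 3!*3!*5!*1!*7!*3! = 130636800
prefactor² = (2J+1)*Δ*N² = 43200
  k=0: +1/(0!*1!*3!*5!*2!*0!) = 1/1440
  k=1: −1/(1!*0!*2!*4!*3!*1!) = -1/288
Σ = -1/360  ⇒  CG² = 43200*(-1/360)² = 1/3
CG = −√(1/3) = -0.577350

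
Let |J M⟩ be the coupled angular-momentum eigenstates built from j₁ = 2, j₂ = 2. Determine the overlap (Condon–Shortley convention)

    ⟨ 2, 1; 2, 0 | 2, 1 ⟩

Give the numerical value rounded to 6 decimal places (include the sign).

triangle: 2!*2!*2!/7! = 8/5040
(j±m)!: 3!*1!*2!*2!*3!*1! = 144
prefactor² = (2J+1)*Δ*N² = 8/7
  k=0: +1/(0!*2!*1!*2!*1!*0!) = 1/4
  k=1: −1/(1!*1!*0!*1!*2!*1!) = -1/2
Σ = -1/4  ⇒  CG² = 8/7*(-1/4)² = 1/14
CG = −√(1/14) = -0.267261

−√(1/14) = -0.267261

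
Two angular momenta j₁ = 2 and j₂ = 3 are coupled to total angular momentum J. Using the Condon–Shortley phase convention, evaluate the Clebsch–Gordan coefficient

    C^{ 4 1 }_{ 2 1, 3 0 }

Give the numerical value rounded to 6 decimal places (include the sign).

+√(3/14) = +0.462910

√[9·1!3!5!/10! · 3!1!3!3!5!3!] = √(1944/7)
  +(−1)^0/∏(0,1,1,3,2,2)! = 1/24  (running 1/24)
  +(−1)^1/∏(1,0,0,2,3,3)! = -1/72  (running 1/36)
⟨..|..⟩ = √(1944/7)·(1/36) = +0.462910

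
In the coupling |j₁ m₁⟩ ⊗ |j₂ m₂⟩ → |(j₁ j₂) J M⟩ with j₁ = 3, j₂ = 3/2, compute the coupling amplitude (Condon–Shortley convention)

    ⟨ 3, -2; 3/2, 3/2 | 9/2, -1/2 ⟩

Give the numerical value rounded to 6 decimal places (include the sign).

+√(1/21) = +0.218218

√[10·0!6!3!/10! · 1!5!3!0!4!5!] = √(172800/7)
  +(−1)^0/∏(0,0,5,3,1,0)! = 1/720  (running 1/720)
⟨..|..⟩ = √(172800/7)·(1/720) = +0.218218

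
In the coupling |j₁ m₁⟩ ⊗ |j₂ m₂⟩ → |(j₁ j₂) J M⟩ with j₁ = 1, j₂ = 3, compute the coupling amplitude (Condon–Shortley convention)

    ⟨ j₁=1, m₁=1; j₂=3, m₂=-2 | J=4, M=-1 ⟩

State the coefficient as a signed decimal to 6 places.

j₁+j₂−J=0  J+j₁−j₂=2  J−j₁+j₂=6  j₁+j₂+J+1=9
(j₁±m₁, j₂±m₂, J±M) = (2,0,1,5,3,5)
P² = 43200/7
sum k=0..0:
  [0] +1/240 = 1/240
S = 1/240
C² = P²·S² = 3/28 ; C = +0.327327

+√(3/28) = +0.327327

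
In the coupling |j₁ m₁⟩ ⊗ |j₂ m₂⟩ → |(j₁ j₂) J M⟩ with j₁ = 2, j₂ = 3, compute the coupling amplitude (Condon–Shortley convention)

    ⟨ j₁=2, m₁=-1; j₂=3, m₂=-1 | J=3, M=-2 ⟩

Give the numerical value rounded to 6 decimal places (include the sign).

√[7·2!2!4!/9! · 1!3!2!4!1!5!] = √(64)
  +(−1)^1/∏(1,1,2,1,0,3)! = -1/12  (running -1/12)
  +(−1)^2/∏(2,0,1,0,1,4)! = 1/48  (running -1/16)
⟨..|..⟩ = √(64)·(-1/16) = -0.500000

-0.500000  (= −√(1/4))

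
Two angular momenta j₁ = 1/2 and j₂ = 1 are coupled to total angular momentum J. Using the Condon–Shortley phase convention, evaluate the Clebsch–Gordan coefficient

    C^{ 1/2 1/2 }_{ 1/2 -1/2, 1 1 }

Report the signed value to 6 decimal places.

-0.816497

triangle: 1!·0!·1!/3! = 1/6
(j±m)!: 0!·1!·2!·0!·1!·0! = 2
prefactor² = (2J+1)·Δ·N² = 2/3
  k=1: −1/(1!·0!·0!·1!·0!·0!) = -1
Σ = -1  ⇒  CG² = 2/3·(-1)² = 2/3
CG = −√(2/3) = -0.816497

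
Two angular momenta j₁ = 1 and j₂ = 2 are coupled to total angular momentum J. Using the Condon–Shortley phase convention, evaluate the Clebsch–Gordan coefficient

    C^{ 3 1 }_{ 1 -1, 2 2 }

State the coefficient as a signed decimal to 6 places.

√[7·0!2!4!/7! · 0!2!4!0!4!2!] = √(768/5)
  +(−1)^0/∏(0,0,2,4,0,0)! = 1/48  (running 1/48)
⟨..|..⟩ = √(768/5)·(1/48) = +0.258199

+0.258199  (= +√(1/15))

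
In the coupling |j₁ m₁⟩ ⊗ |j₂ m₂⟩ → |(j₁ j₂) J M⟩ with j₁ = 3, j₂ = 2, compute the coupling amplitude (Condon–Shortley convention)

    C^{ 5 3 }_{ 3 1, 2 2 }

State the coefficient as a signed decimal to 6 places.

+√(1/3) = +0.577350

√[11·0!6!4!/11! · 4!2!4!0!8!2!] = √(442368)
  +(−1)^0/∏(0,0,2,4,4,0)! = 1/1152  (running 1/1152)
⟨..|..⟩ = √(442368)·(1/1152) = +0.577350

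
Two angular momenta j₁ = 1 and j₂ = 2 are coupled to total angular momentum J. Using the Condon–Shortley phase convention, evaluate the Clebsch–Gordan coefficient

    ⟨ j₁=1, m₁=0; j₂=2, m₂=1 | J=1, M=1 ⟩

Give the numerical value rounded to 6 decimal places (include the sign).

√[3·2!0!2!/5! · 1!1!3!1!2!0!] = √(6/5)
  +(−1)^1/∏(1,1,0,2,0,0)! = -1/2  (running -1/2)
⟨..|..⟩ = √(6/5)·(-1/2) = -0.547723

−√(3/10) = -0.547723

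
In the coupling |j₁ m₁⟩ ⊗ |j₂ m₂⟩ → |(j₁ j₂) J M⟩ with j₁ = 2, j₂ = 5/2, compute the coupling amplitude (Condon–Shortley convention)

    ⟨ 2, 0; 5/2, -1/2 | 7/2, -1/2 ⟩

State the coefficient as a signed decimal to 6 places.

j₁+j₂−J=1  J+j₁−j₂=3  J−j₁+j₂=4  j₁+j₂+J+1=9
(j₁±m₁, j₂±m₂, J±M) = (2,2,2,3,3,4)
P² = 768/35
sum k=0..1:
  [0] +1/8 = 1/8
  [1] −1/12 = -1/12
S = 1/24
C² = P²·S² = 4/105 ; C = +0.195180

+0.195180  (= +√(4/105))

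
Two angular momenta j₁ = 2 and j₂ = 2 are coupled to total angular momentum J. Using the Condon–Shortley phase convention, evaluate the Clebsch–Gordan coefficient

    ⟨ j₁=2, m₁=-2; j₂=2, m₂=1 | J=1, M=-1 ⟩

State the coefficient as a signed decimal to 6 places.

j₁+j₂−J=3  J+j₁−j₂=1  J−j₁+j₂=1  j₁+j₂+J+1=6
(j₁±m₁, j₂±m₂, J±M) = (0,4,3,1,0,2)
P² = 36/5
sum k=3..3:
  [3] −1/6 = -1/6
S = -1/6
C² = P²·S² = 1/5 ; C = -0.447214

−√(1/5) ≈ -0.447214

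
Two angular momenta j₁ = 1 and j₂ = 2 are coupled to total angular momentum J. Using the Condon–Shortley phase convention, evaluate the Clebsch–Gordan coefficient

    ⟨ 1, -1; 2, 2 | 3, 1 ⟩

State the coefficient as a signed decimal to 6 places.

triangle: 0!*2!*4!/7! = 48/5040
(j±m)!: 0!*2!*4!*0!*4!*2! = 2304
prefactor² = (2J+1)*Δ*N² = 768/5
  k=0: +1/(0!*0!*2!*4!*0!*0!) = 1/48
Σ = 1/48  ⇒  CG² = 768/5*1/48² = 1/15
CG = +√(1/15) = +0.258199

+√(1/15) = +0.258199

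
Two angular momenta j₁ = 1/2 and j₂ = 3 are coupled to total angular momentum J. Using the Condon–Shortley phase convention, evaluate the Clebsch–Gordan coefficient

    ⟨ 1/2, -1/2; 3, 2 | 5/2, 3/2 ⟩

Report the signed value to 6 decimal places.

−√(5/7) ≈ -0.845154

triangle: 1!×0!×5!/7! = 120/5040
(j±m)!: 0!×1!×5!×1!×4!×1! = 2880
prefactor² = (2J+1)×Δ×N² = 2880/7
  k=1: −1/(1!×0!×0!×4!×0!×1!) = -1/24
Σ = -1/24  ⇒  CG² = 2880/7×(-1/24)² = 5/7
CG = −√(5/7) = -0.845154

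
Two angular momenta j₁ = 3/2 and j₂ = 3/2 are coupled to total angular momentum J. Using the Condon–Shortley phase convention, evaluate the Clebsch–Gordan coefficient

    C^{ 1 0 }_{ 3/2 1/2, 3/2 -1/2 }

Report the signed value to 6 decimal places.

j₁+j₂−J=2  J+j₁−j₂=1  J−j₁+j₂=1  j₁+j₂+J+1=5
(j₁±m₁, j₂±m₂, J±M) = (2,1,1,2,1,1)
P² = 1/5
sum k=0..1:
  [0] +1/2 = 1/2
  [1] −1/1 = -1
S = -1/2
C² = P²·S² = 1/20 ; C = -0.223607

−√(1/20) ≈ -0.223607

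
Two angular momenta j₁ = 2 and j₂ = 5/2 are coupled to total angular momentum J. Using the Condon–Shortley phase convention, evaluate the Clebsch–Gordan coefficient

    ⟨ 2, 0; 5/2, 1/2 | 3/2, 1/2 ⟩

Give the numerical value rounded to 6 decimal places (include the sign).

j₁+j₂−J=3  J+j₁−j₂=1  J−j₁+j₂=2  j₁+j₂+J+1=7
(j₁±m₁, j₂±m₂, J±M) = (2,2,3,2,2,1)
P² = 32/35
sum k=1..2:
  [1] −1/4 = -1/4
  [2] +1/2 = 1/2
S = 1/4
C² = P²·S² = 2/35 ; C = +0.239046

+√(2/35) = +0.239046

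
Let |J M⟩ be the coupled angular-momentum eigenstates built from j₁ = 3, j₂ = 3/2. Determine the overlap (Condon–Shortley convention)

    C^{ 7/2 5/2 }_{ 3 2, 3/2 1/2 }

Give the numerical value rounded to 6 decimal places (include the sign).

triangle: 1!×5!×2!/9! = 240/362880
(j±m)!: 5!×1!×2!×1!×6!×1! = 172800
prefactor² = (2J+1)×Δ×N² = 6400/7
  k=0: +1/(0!×1!×1!×2!×4!×0!) = 1/48
  k=1: −1/(1!×0!×0!×1!×5!×1!) = -1/120
Σ = 1/80  ⇒  CG² = 6400/7×1/80² = 1/7
CG = +√(1/7) = +0.377964

+√(1/7) = +0.377964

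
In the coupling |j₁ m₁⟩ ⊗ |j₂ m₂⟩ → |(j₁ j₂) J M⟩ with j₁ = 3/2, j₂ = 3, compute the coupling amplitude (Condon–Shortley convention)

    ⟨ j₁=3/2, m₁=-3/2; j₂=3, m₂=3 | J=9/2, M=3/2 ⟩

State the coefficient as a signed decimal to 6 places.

+√(1/84) = +0.109109

j₁+j₂−J=0  J+j₁−j₂=3  J−j₁+j₂=6  j₁+j₂+J+1=10
(j₁±m₁, j₂±m₂, J±M) = (0,3,6,0,6,3)
P² = 1555200/7
sum k=0..0:
  [0] +1/4320 = 1/4320
S = 1/4320
C² = P²·S² = 1/84 ; C = +0.109109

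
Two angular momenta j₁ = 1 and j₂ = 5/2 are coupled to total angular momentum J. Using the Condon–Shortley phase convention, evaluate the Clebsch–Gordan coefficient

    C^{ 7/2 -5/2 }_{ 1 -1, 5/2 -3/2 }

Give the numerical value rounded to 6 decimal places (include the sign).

+0.845154  (= +√(5/7))

j₁+j₂−J=0  J+j₁−j₂=2  J−j₁+j₂=5  j₁+j₂+J+1=8
(j₁±m₁, j₂±m₂, J±M) = (0,2,1,4,1,6)
P² = 11520/7
sum k=0..0:
  [0] +1/48 = 1/48
S = 1/48
C² = P²·S² = 5/7 ; C = +0.845154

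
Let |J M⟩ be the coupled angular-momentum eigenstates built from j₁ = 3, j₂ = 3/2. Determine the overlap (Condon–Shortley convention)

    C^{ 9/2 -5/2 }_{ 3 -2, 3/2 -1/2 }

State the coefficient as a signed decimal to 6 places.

√[10·0!6!3!/10! · 1!5!1!2!2!7!] = √(28800)
  +(−1)^0/∏(0,0,5,1,1,2)! = 1/240  (running 1/240)
⟨..|..⟩ = √(28800)·(1/240) = +0.707107

+√(1/2) = +0.707107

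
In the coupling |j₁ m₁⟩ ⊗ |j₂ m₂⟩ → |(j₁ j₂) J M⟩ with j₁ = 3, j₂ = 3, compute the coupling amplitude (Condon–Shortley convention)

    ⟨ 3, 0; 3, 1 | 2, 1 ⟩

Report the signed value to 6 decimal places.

√[5·4!2!2!/9! · 3!3!4!2!3!1!] = √(96/7)
  +(−1)^2/∏(2,2,1,2,1,0)! = 1/8  (running 1/8)
  +(−1)^3/∏(3,1,0,1,2,1)! = -1/12  (running 1/24)
⟨..|..⟩ = √(96/7)·(1/24) = +0.154303

+√(1/42) ≈ +0.154303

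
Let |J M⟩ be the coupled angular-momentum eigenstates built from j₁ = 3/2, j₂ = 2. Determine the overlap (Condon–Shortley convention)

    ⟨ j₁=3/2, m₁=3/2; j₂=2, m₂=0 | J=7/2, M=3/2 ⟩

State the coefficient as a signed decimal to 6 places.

+√(2/7) ≈ +0.534522

j₁+j₂−J=0  J+j₁−j₂=3  J−j₁+j₂=4  j₁+j₂+J+1=8
(j₁±m₁, j₂±m₂, J±M) = (3,0,2,2,5,2)
P² = 1152/7
sum k=0..0:
  [0] +1/24 = 1/24
S = 1/24
C² = P²·S² = 2/7 ; C = +0.534522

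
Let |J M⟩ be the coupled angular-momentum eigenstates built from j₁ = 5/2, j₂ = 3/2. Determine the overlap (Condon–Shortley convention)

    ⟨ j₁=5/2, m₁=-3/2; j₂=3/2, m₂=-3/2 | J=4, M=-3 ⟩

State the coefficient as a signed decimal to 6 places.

√[9·0!5!3!/9! · 1!4!0!3!1!7!] = √(12960)
  +(−1)^0/∏(0,0,4,0,1,3)! = 1/144  (running 1/144)
⟨..|..⟩ = √(12960)·(1/144) = +0.790569

+√(5/8) = +0.790569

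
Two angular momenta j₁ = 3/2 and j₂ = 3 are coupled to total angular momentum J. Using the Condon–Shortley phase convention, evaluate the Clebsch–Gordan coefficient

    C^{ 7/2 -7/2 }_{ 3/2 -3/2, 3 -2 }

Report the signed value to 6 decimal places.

√[8·1!2!5!/9! · 0!3!1!5!0!7!] = √(19200)
  +(−1)^1/∏(1,0,2,0,0,5)! = -1/240  (running -1/240)
⟨..|..⟩ = √(19200)·(-1/240) = -0.577350

-0.577350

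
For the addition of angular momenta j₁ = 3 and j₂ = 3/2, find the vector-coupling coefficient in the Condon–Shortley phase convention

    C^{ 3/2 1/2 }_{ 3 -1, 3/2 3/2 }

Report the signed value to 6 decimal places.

j₁+j₂−J=3  J+j₁−j₂=3  J−j₁+j₂=0  j₁+j₂+J+1=7
(j₁±m₁, j₂±m₂, J±M) = (2,4,3,0,2,1)
P² = 576/35
sum k=3..3:
  [3] −1/12 = -1/12
S = -1/12
C² = P²·S² = 4/35 ; C = -0.338062

-0.338062  (= −√(4/35))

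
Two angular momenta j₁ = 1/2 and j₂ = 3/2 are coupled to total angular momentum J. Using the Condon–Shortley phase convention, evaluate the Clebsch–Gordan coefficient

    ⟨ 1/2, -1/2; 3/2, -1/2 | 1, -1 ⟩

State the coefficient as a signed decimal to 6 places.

−√(1/4) = -0.500000

triangle: 1!×0!×2!/4! = 2/24
(j±m)!: 0!×1!×1!×2!×0!×2! = 4
prefactor² = (2J+1)×Δ×N² = 1
  k=1: −1/(1!×0!×0!×0!×0!×2!) = -1/2
Σ = -1/2  ⇒  CG² = 1×(-1/2)² = 1/4
CG = −√(1/4) = -0.500000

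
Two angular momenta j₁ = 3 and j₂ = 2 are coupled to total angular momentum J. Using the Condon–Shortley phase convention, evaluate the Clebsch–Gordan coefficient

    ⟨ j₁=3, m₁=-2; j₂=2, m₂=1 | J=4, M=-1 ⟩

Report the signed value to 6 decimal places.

triangle: 1!×5!×3!/10! = 720/3628800
(j±m)!: 1!×5!×3!×1!×3!×5! = 518400
prefactor² = (2J+1)×Δ×N² = 6480/7
  k=0: +1/(0!×1!×5!×3!×0!×0!) = 1/720
  k=1: −1/(1!×0!×4!×2!×1!×1!) = -1/48
Σ = -7/360  ⇒  CG² = 6480/7×(-7/360)² = 7/20
CG = −√(7/20) = -0.591608

−√(7/20) ≈ -0.591608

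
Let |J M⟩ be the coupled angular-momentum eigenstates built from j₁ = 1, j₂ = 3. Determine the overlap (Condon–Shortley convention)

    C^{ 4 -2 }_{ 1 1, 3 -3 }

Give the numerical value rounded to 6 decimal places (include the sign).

+0.188982  (= +√(1/28))

triangle: 0!×2!×6!/9! = 1440/362880
(j±m)!: 2!×0!×0!×6!×2!×6! = 2073600
prefactor² = (2J+1)×Δ×N² = 518400/7
  k=0: +1/(0!×0!×0!×0!×2!×6!) = 1/1440
Σ = 1/1440  ⇒  CG² = 518400/7×1/1440² = 1/28
CG = +√(1/28) = +0.188982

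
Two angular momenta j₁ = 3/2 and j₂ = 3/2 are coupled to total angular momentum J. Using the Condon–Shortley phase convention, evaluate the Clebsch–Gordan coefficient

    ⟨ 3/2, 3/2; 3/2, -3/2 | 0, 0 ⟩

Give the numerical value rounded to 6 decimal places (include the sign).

+0.500000

triangle: 3!·0!·0!/4! = 6/24
(j±m)!: 3!·0!·0!·3!·0!·0! = 36
prefactor² = (2J+1)·Δ·N² = 9
  k=0: +1/(0!·3!·0!·0!·0!·0!) = 1/6
Σ = 1/6  ⇒  CG² = 9·1/6² = 1/4
CG = +√(1/4) = +0.500000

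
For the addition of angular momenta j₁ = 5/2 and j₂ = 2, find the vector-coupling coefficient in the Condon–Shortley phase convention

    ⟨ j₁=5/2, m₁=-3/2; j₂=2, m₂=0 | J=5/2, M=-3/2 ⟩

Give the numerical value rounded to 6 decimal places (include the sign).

√[6·2!3!2!/8! · 1!4!2!2!1!4!] = √(288/35)
  +(−1)^1/∏(1,1,3,1,0,1)! = -1/6  (running -1/6)
  +(−1)^2/∏(2,0,2,0,1,2)! = 1/8  (running -1/24)
⟨..|..⟩ = √(288/35)·(-1/24) = -0.119523

−√(1/70) ≈ -0.119523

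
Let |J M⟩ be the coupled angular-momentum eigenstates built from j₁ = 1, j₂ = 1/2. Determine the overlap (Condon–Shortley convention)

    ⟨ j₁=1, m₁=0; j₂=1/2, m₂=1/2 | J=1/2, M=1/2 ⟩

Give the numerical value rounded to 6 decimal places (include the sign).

j₁+j₂−J=1  J+j₁−j₂=1  J−j₁+j₂=0  j₁+j₂+J+1=3
(j₁±m₁, j₂±m₂, J±M) = (1,1,1,0,1,0)
P² = 1/3
sum k=1..1:
  [1] −1/1 = -1
S = -1
C² = P²·S² = 1/3 ; C = -0.577350

−√(1/3) = -0.577350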